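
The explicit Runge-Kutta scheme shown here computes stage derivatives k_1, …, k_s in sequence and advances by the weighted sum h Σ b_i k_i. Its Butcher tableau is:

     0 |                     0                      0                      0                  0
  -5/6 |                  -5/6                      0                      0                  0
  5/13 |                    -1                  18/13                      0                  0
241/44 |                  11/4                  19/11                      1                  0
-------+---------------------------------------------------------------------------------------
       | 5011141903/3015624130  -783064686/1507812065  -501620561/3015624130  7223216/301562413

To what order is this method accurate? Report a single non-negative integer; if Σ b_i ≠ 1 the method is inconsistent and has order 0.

b = (5011141903/3015624130, -783064686/1507812065, -501620561/3015624130, 7223216/301562413)
c = (0, -5/6, 5/13, 241/44)
Ac = (0, 0, -15/13, -905/858)
Σ b_i: 5011141903/3015624130·1 + (-783064686/1507812065)·1 + (-501620561/3015624130)·1 + 7223216/301562413·1 = 1 ✓
b·c: (-783064686/1507812065)·(-5/6) + (-501620561/3015624130)·5/13 + 7223216/301562413·241/44 = 1/2 ✓
b·c²: (-783064686/1507812065)·25/36 + (-501620561/3015624130)·25/169 + 7223216/301562413·58081/1936 = 1/3 ✓
b·Ac: (-501620561/3015624130)·(-15/13) + 7223216/301562413·(-905/858) = 1/6 ✓
b·c³: (-783064686/1507812065)·(-125/216) + (-501620561/3015624130)·125/2197 + 7223216/301562413·13997521/85184 = 1640544863773/388110825531 ≠ 1/4 ⇒ order 3.
b·(c∘Ac): (-501620561/3015624130)·(-75/169) + 7223216/301562413·(-218105/37752) = -116816935/1809374478 ≠ 1/8
b·Ac²: (-501620561/3015624130)·25/26 + 7223216/301562413·90175/66924 = -18018005645/141131209284 ≠ 1/12
b·A²c: 7223216/301562413·(-15/13) = -8334480/301562413 ≠ 1/24

3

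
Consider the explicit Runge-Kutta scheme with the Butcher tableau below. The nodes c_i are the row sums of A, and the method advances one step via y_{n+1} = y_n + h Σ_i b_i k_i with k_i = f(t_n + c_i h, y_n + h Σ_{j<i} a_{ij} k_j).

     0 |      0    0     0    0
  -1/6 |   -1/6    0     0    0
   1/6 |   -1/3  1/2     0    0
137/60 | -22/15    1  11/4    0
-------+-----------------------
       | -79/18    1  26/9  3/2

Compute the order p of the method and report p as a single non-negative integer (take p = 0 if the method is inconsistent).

1

b = (-79/18, 1, 26/9, 3/2)
c = (0, -1/6, 1/6, 137/60)
Ac = (0, 0, -1/12, 7/24)
Σ b_i: (-79/18)·1 + 1·1 + 26/9·1 + 3/2·1 = 1 ✓
b·c: 1·(-1/6) + 26/9·1/6 + 3/2·137/60 = 4039/1080 ≠ 1/2 ⇒ order 1.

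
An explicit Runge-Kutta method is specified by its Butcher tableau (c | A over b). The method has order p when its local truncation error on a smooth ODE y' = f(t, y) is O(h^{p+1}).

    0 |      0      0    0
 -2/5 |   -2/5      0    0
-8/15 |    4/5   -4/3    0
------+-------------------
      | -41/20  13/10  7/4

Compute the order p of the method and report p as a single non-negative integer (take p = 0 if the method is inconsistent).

b = (-41/20, 13/10, 7/4)
c = (0, -2/5, -8/15)
Ac = (0, 0, 8/15)
Σ b_i: (-41/20)·1 + 13/10·1 + 7/4·1 = 1 ✓
b·c: 13/10·(-2/5) + 7/4·(-8/15) = -109/75 ≠ 1/2 ⇒ order 1.

1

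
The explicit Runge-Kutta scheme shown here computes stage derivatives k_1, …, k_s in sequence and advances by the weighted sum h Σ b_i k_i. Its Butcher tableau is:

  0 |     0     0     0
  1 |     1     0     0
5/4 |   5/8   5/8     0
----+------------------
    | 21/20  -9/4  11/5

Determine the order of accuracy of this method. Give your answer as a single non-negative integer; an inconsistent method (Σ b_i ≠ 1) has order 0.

2

b = (21/20, -9/4, 11/5)
c = (0, 1, 5/4)
Ac = (0, 0, 5/8)
Σ b_i: 21/20·1 + (-9/4)·1 + 11/5·1 = 1 ✓
b·c: (-9/4)·1 + 11/5·5/4 = 1/2 ✓
b·c²: (-9/4)·1 + 11/5·25/16 = 19/16 ≠ 1/3 ⇒ order 2.
b·Ac: 11/5·5/8 = 11/8 ≠ 1/6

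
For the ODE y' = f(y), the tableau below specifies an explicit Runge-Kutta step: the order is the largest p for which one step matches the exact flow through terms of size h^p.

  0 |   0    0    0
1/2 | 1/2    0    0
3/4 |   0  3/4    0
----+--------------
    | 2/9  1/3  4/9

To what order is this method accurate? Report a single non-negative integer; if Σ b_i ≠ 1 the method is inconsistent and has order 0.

3

b = (2/9, 1/3, 4/9)
c = (0, 1/2, 3/4)
Ac = (0, 0, 3/8)
Σ b_i: 2/9·1 + 1/3·1 + 4/9·1 = 1 ✓
b·c: 1/3·1/2 + 4/9·3/4 = 1/2 ✓
b·c²: 1/3·1/4 + 4/9·9/16 = 1/3 ✓
b·Ac: 4/9·3/8 = 1/6 ✓; 3 stages ⇒ order 3.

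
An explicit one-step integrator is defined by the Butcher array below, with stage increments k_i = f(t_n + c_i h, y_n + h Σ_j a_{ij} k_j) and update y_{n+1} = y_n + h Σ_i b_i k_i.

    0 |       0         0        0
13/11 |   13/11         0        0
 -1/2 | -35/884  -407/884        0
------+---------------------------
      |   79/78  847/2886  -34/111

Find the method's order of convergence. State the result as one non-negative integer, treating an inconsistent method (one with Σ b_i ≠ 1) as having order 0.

3

b = (79/78, 847/2886, -34/111)
c = (0, 13/11, -1/2)
Ac = (0, 0, -37/68)
Σ b_i: 79/78·1 + 847/2886·1 + (-34/111)·1 = 1 ✓
b·c: 847/2886·13/11 + (-34/111)·(-1/2) = 1/2 ✓
b·c²: 847/2886·169/121 + (-34/111)·1/4 = 1/3 ✓
b·Ac: (-34/111)·(-37/68) = 1/6 ✓; 3 stages ⇒ order 3.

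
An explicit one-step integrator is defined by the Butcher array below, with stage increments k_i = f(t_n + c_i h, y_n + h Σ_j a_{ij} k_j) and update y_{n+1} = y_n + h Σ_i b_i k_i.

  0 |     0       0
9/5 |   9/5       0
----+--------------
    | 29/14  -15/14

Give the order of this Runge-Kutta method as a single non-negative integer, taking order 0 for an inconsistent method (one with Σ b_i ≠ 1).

1

b = (29/14, -15/14)
c = (0, 9/5)
Σ b_i: 29/14·1 + (-15/14)·1 = 1 ✓
b·c: (-15/14)·9/5 = -27/14 ≠ 1/2 ⇒ order 1.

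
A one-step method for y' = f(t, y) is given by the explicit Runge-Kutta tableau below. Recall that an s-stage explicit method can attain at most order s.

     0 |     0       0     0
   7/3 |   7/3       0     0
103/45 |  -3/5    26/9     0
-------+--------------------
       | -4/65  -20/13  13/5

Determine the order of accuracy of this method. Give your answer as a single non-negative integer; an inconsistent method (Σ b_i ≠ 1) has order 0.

1

b = (-4/65, -20/13, 13/5)
c = (0, 7/3, 103/45)
Ac = (0, 0, 182/27)
Σ b_i: (-4/65)·1 + (-20/13)·1 + 13/5·1 = 1 ✓
b·c: (-20/13)·7/3 + 13/5·103/45 = 6907/2925 ≠ 1/2 ⇒ order 1.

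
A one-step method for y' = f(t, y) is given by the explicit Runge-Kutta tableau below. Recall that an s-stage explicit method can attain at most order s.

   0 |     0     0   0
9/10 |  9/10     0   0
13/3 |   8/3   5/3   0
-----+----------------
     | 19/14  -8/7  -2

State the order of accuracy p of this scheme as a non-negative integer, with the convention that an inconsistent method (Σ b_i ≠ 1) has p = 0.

b = (19/14, -8/7, -2)
c = (0, 9/10, 13/3)
Ac = (0, 0, 3/2)
Σ b_i: 19/14·1 + (-8/7)·1 + (-2)·1 = -25/14 ≠ 1 ⇒ order 0.

0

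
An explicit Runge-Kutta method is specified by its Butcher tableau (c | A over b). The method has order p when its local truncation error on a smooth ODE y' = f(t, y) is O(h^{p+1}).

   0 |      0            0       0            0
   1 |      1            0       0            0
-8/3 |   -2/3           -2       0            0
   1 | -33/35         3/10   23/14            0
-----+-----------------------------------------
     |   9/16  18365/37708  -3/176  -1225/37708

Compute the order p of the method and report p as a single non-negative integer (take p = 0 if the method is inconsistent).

3

b = (9/16, 18365/37708, -3/176, -1225/37708)
c = (0, 1, -8/3, 1)
Ac = (0, 0, -2, -857/210)
Σ b_i: 9/16·1 + 18365/37708·1 + (-3/176)·1 + (-1225/37708)·1 = 1 ✓
b·c: 18365/37708·1 + (-3/176)·(-8/3) + (-1225/37708)·1 = 1/2 ✓
b·c²: 18365/37708·1 + (-3/176)·64/9 + (-1225/37708)·1 = 1/3 ✓
b·Ac: (-3/176)·(-2) + (-1225/37708)·(-857/210) = 1/6 ✓
b·c³: 18365/37708·1 + (-3/176)·(-512/27) + (-1225/37708)·1 = 7/9 ≠ 1/4 ⇒ order 3.
b·(c∘Ac): (-3/176)·16/3 + (-1225/37708)·(-857/210) = 1/24 ≠ 1/8
b·Ac²: (-3/176)·(-2) + (-1225/37708)·7549/630 = -5479/15426 ≠ 1/12
b·A²c: (-1225/37708)·(-23/7) = 4025/37708 ≠ 1/24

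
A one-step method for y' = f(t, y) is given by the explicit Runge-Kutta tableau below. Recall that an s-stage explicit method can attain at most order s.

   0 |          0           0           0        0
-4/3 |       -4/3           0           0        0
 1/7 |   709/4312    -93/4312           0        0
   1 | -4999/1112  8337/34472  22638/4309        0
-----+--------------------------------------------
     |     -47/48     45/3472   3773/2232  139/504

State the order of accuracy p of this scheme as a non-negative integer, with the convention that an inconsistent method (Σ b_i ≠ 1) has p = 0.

4

b = (-47/48, 45/3472, 3773/2232, 139/504)
c = (0, -4/3, 1/7, 1)
Ac = (0, 0, 31/1078, 119/278)
Σ b_i: (-47/48)·1 + 45/3472·1 + 3773/2232·1 + 139/504·1 = 1 ✓
b·c: 45/3472·(-4/3) + 3773/2232·1/7 + 139/504·1 = 1/2 ✓
b·c²: 45/3472·16/9 + 3773/2232·1/49 + 139/504·1 = 1/3 ✓
b·Ac: 3773/2232·31/1078 + 139/504·119/278 = 1/6 ✓
b·c³: 45/3472·(-64/27) + 3773/2232·1/343 + 139/504·1 = 1/4 ✓
b·(c∘Ac): 3773/2232·31/7546 + 139/504·119/278 = 1/8 ✓
b·Ac²: 3773/2232·(-62/1617) + 139/504·224/417 = 1/12 ✓
b·A²c: 139/504·21/139 = 1/24 ✓; 4 stages ⇒ order 4.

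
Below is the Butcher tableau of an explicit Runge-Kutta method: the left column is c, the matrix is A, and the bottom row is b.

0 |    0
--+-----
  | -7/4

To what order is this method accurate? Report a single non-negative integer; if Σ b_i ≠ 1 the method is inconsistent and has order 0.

0

b = (-7/4)
c = (0)
Σ b_i: (-7/4)·1 = -7/4 ≠ 1 ⇒ order 0.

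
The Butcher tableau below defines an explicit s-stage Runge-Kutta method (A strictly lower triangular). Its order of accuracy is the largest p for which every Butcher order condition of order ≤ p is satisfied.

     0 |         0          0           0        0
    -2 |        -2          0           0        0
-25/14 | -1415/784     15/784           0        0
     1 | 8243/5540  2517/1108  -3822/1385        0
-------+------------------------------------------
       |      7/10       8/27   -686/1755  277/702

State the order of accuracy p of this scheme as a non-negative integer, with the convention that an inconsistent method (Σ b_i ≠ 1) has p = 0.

4

b = (7/10, 8/27, -686/1755, 277/702)
c = (0, -2, -25/14, 1)
Ac = (0, 0, -15/392, 213/554)
Σ b_i: 7/10·1 + 8/27·1 + (-686/1755)·1 + 277/702·1 = 1 ✓
b·c: 8/27·(-2) + (-686/1755)·(-25/14) + 277/702·1 = 1/2 ✓
b·c²: 8/27·4 + (-686/1755)·625/196 + 277/702·1 = 1/3 ✓
b·Ac: (-686/1755)·(-15/392) + 277/702·213/554 = 1/6 ✓
b·c³: 8/27·(-8) + (-686/1755)·(-15625/2744) + 277/702·1 = 1/4 ✓
b·(c∘Ac): (-686/1755)·375/5488 + 277/702·213/554 = 1/8 ✓
b·Ac²: (-686/1755)·15/196 + 277/702·159/554 = 1/12 ✓
b·A²c: 277/702·117/1108 = 1/24 ✓; 4 stages ⇒ order 4.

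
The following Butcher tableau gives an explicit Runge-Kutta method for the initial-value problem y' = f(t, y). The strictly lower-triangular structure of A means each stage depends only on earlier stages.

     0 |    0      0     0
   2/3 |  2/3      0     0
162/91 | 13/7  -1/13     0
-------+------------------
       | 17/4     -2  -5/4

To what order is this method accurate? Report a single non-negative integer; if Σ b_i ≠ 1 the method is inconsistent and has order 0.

1

b = (17/4, -2, -5/4)
c = (0, 2/3, 162/91)
Ac = (0, 0, -2/39)
Σ b_i: 17/4·1 + (-2)·1 + (-5/4)·1 = 1 ✓
b·c: (-2)·2/3 + (-5/4)·162/91 = -1943/546 ≠ 1/2 ⇒ order 1.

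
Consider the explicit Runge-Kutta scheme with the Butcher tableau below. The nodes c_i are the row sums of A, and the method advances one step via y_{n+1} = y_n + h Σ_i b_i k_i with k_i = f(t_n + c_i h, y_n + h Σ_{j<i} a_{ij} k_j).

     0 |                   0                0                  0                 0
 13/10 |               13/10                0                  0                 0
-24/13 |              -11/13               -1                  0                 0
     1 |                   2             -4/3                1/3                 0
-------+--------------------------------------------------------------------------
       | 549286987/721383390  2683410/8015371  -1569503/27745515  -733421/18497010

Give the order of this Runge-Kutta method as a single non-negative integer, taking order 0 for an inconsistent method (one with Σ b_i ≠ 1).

b = (549286987/721383390, 2683410/8015371, -1569503/27745515, -733421/18497010)
c = (0, 13/10, -24/13, 1)
Ac = (0, 0, -13/10, -458/195)
Σ b_i: 549286987/721383390·1 + 2683410/8015371·1 + (-1569503/27745515)·1 + (-733421/18497010)·1 = 1 ✓
b·c: 2683410/8015371·13/10 + (-1569503/27745515)·(-24/13) + (-733421/18497010)·1 = 1/2 ✓
b·c²: 2683410/8015371·169/100 + (-1569503/27745515)·576/169 + (-733421/18497010)·1 = 1/3 ✓
b·Ac: (-1569503/27745515)·(-13/10) + (-733421/18497010)·(-458/195) = 1/6 ✓
b·c³: 2683410/8015371·2197/1000 + (-1569503/27745515)·(-13824/2197) + (-733421/18497010)·1 = 2529180721/2404611300 ≠ 1/4 ⇒ order 3.
b·(c∘Ac): (-1569503/27745515)·12/5 + (-733421/18497010)·(-458/195) = -5914543/138727575 ≠ 1/8
b·Ac²: (-1569503/27745515)·(-169/100) + (-733421/18497010)·(-14161/12675) = 336402691/2404611300 ≠ 1/12
b·A²c: (-733421/18497010)·(-13/30) = 9534473/554910300 ≠ 1/24

3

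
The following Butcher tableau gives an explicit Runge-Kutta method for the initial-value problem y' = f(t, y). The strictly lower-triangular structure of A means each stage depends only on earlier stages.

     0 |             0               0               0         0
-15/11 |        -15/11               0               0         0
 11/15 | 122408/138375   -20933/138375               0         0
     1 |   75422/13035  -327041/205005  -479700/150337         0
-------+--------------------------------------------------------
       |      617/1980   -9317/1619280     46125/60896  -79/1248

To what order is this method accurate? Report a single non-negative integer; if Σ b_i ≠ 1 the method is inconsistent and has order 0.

b = (617/1980, -9317/1619280, 46125/60896, -79/1248)
c = (0, -15/11, 11/15, 1)
Ac = (0, 0, 1903/9225, -13/79)
Σ b_i: 617/1980·1 + (-9317/1619280)·1 + 46125/60896·1 + (-79/1248)·1 = 1 ✓
b·c: (-9317/1619280)·(-15/11) + 46125/60896·11/15 + (-79/1248)·1 = 1/2 ✓
b·c²: (-9317/1619280)·225/121 + 46125/60896·121/225 + (-79/1248)·1 = 1/3 ✓
b·Ac: 46125/60896·1903/9225 + (-79/1248)·(-13/79) = 1/6 ✓
b·c³: (-9317/1619280)·(-3375/1331) + 46125/60896·1331/3375 + (-79/1248)·1 = 1/4 ✓
b·(c∘Ac): 46125/60896·20933/138375 + (-79/1248)·(-13/79) = 1/8 ✓
b·Ac²: 46125/60896·(-173/615) + (-79/1248)·(-4069/869) = 1/12 ✓
b·A²c: (-79/1248)·(-52/79) = 1/24 ✓; 4 stages ⇒ order 4.

4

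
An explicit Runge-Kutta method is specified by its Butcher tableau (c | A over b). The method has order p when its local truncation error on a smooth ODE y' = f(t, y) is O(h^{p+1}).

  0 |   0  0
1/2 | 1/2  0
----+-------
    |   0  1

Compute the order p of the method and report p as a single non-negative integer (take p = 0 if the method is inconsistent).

2

b = (0, 1)
c = (0, 1/2)
Σ b_i: 1·1 = 1 ✓
b·c: 1·1/2 = 1/2 ✓; 2 stages ⇒ order 2.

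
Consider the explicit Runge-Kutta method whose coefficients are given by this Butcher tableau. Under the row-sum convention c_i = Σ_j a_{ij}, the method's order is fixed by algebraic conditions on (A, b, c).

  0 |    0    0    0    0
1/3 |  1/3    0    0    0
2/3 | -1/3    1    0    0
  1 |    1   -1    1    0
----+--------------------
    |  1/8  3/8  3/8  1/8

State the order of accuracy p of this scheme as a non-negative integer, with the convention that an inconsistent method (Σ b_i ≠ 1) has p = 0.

4

b = (1/8, 3/8, 3/8, 1/8)
c = (0, 1/3, 2/3, 1)
Ac = (0, 0, 1/3, 1/3)
Σ b_i: 1/8·1 + 3/8·1 + 3/8·1 + 1/8·1 = 1 ✓
b·c: 3/8·1/3 + 3/8·2/3 + 1/8·1 = 1/2 ✓
b·c²: 3/8·1/9 + 3/8·4/9 + 1/8·1 = 1/3 ✓
b·Ac: 3/8·1/3 + 1/8·1/3 = 1/6 ✓
b·c³: 3/8·1/27 + 3/8·8/27 + 1/8·1 = 1/4 ✓
b·(c∘Ac): 3/8·2/9 + 1/8·1/3 = 1/8 ✓
b·Ac²: 3/8·1/9 + 1/8·1/3 = 1/12 ✓
b·A²c: 1/8·1/3 = 1/24 ✓; 4 stages ⇒ order 4.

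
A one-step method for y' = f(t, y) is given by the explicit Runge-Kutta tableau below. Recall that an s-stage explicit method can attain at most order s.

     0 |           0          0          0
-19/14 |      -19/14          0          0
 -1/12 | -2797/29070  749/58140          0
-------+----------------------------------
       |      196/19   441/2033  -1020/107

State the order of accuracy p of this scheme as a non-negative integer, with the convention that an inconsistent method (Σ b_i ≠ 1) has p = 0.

b = (196/19, 441/2033, -1020/107)
c = (0, -19/14, -1/12)
Ac = (0, 0, -107/6120)
Σ b_i: 196/19·1 + 441/2033·1 + (-1020/107)·1 = 1 ✓
b·c: 441/2033·(-19/14) + (-1020/107)·(-1/12) = 1/2 ✓
b·c²: 441/2033·361/196 + (-1020/107)·1/144 = 1/3 ✓
b·Ac: (-1020/107)·(-107/6120) = 1/6 ✓; 3 stages ⇒ order 3.

3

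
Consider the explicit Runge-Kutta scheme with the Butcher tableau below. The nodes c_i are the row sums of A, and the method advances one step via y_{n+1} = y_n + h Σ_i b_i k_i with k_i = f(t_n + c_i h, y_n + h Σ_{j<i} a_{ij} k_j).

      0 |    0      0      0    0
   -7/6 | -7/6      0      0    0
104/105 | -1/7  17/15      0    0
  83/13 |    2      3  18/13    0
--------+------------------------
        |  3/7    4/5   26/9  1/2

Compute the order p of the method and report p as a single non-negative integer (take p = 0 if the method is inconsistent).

0

b = (3/7, 4/5, 26/9, 1/2)
c = (0, -7/6, 104/105, 83/13)
Ac = (0, 0, -119/90, -149/70)
Σ b_i: 3/7·1 + 4/5·1 + 26/9·1 + 1/2·1 = 2909/630 ≠ 1 ⇒ order 0.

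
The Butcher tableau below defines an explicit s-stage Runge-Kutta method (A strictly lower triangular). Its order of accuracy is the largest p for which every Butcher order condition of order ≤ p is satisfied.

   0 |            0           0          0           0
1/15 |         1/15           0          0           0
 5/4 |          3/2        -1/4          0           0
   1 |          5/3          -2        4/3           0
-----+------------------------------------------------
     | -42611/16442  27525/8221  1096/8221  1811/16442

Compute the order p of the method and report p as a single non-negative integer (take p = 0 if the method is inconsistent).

3

b = (-42611/16442, 27525/8221, 1096/8221, 1811/16442)
c = (0, 1/15, 5/4, 1)
Ac = (0, 0, -1/60, 23/15)
Σ b_i: (-42611/16442)·1 + 27525/8221·1 + 1096/8221·1 + 1811/16442·1 = 1 ✓
b·c: 27525/8221·1/15 + 1096/8221·5/4 + 1811/16442·1 = 1/2 ✓
b·c²: 27525/8221·1/225 + 1096/8221·25/16 + 1811/16442·1 = 1/3 ✓
b·Ac: 1096/8221·(-1/60) + 1811/16442·23/15 = 1/6 ✓
b·c³: 27525/8221·1/3375 + 1096/8221·125/64 + 1811/16442·1 = 1099541/2959560 ≠ 1/4 ⇒ order 3.
b·(c∘Ac): 1096/8221·(-1/48) + 1811/16442·23/15 = 6828/41105 ≠ 1/8
b·Ac²: 1096/8221·(-1/900) + 1811/16442·1867/900 = 225263/986520 ≠ 1/12
b·A²c: 1811/16442·(-1/45) = -1811/739890 ≠ 1/24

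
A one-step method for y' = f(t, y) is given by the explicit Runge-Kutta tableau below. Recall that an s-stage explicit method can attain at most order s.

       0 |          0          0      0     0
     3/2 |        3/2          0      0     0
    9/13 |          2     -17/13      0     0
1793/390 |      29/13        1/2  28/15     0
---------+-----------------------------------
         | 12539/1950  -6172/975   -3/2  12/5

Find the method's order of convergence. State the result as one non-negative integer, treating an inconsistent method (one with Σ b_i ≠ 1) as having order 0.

b = (12539/1950, -6172/975, -3/2, 12/5)
c = (0, 3/2, 9/13, 1793/390)
Ac = (0, 0, -51/26, 531/260)
Σ b_i: 12539/1950·1 + (-6172/975)·1 + (-3/2)·1 + 12/5·1 = 1 ✓
b·c: (-6172/975)·3/2 + (-3/2)·9/13 + 12/5·1793/390 = 1/2 ✓
b·c²: (-6172/975)·9/4 + (-3/2)·81/169 + 12/5·3214849/152100 = 4533263/126750 ≠ 1/3 ⇒ order 2.
b·Ac: (-3/2)·(-51/26) + 12/5·531/260 = 10197/1300 ≠ 1/6

2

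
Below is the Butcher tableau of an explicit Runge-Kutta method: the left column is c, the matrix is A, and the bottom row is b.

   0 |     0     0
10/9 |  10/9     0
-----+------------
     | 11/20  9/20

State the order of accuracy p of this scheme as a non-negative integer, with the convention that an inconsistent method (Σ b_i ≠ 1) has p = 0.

2

b = (11/20, 9/20)
c = (0, 10/9)
Σ b_i: 11/20·1 + 9/20·1 = 1 ✓
b·c: 9/20·10/9 = 1/2 ✓; 2 stages ⇒ order 2.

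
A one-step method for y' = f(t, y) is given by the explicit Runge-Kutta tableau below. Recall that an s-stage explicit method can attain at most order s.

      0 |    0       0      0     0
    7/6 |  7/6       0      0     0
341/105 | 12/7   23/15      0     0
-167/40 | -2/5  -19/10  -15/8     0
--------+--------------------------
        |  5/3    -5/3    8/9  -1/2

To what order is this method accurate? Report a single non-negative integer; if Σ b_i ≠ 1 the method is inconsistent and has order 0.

b = (5/3, -5/3, 8/9, -1/2)
c = (0, 7/6, 341/105, -167/40)
Ac = (0, 0, 161/90, -6977/840)
Σ b_i: 5/3·1 + (-5/3)·1 + 8/9·1 + (-1/2)·1 = 7/18 ≠ 1 ⇒ order 0.

0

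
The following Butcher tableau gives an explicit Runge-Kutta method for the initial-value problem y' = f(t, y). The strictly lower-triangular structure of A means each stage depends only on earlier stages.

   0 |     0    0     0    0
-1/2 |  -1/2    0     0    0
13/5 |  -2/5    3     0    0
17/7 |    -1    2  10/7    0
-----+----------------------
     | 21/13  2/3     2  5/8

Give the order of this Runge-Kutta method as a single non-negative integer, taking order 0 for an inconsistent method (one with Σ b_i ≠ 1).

0

b = (21/13, 2/3, 2, 5/8)
c = (0, -1/2, 13/5, 17/7)
Ac = (0, 0, -3/2, 19/7)
Σ b_i: 21/13·1 + 2/3·1 + 2·1 + 5/8·1 = 1531/312 ≠ 1 ⇒ order 0.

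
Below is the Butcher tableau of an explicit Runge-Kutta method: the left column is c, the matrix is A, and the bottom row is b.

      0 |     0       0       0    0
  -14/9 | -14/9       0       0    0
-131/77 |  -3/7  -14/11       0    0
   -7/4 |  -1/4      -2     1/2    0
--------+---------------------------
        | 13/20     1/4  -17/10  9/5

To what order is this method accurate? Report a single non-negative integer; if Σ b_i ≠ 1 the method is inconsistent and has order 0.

1

b = (13/20, 1/4, -17/10, 9/5)
c = (0, -14/9, -131/77, -7/4)
Ac = (0, 0, 196/99, 3133/1386)
Σ b_i: 13/20·1 + 1/4·1 + (-17/10)·1 + 9/5·1 = 1 ✓
b·c: 1/4·(-14/9) + (-17/10)·(-131/77) + 9/5·(-7/4) = -8963/13860 ≠ 1/2 ⇒ order 1.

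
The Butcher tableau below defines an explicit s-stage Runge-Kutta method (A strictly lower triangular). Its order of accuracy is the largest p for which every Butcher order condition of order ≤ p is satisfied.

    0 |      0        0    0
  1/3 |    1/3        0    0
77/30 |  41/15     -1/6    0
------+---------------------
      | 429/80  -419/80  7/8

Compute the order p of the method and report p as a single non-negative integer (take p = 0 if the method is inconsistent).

2

b = (429/80, -419/80, 7/8)
c = (0, 1/3, 77/30)
Ac = (0, 0, -1/18)
Σ b_i: 429/80·1 + (-419/80)·1 + 7/8·1 = 1 ✓
b·c: (-419/80)·1/3 + 7/8·77/30 = 1/2 ✓
b·c²: (-419/80)·1/9 + 7/8·5929/900 = 37313/7200 ≠ 1/3 ⇒ order 2.
b·Ac: 7/8·(-1/18) = -7/144 ≠ 1/6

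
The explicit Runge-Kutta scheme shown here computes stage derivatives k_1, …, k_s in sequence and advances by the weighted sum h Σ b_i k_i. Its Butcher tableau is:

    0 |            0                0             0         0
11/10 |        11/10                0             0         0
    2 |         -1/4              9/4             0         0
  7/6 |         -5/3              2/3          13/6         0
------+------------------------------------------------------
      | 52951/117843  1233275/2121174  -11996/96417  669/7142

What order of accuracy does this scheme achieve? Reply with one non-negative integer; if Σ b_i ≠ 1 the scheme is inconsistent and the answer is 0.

3

b = (52951/117843, 1233275/2121174, -11996/96417, 669/7142)
c = (0, 11/10, 2, 7/6)
Ac = (0, 0, 99/40, 76/15)
Σ b_i: 52951/117843·1 + 1233275/2121174·1 + (-11996/96417)·1 + 669/7142·1 = 1 ✓
b·c: 1233275/2121174·11/10 + (-11996/96417)·2 + 669/7142·7/6 = 1/2 ✓
b·c²: 1233275/2121174·121/100 + (-11996/96417)·4 + 669/7142·49/36 = 1/3 ✓
b·Ac: (-11996/96417)·99/40 + 669/7142·76/15 = 1/6 ✓
b·c³: 1233275/2121174·1331/1000 + (-11996/96417)·8 + 669/7142·343/216 = -93509/1285560 ≠ 1/4 ⇒ order 3.
b·(c∘Ac): (-11996/96417)·99/20 + 669/7142·266/45 = -222/3571 ≠ 1/8
b·Ac²: (-11996/96417)·1089/400 + 669/7142·1421/150 = 58777/107130 ≠ 1/12
b·A²c: 669/7142·429/80 = 287001/571360 ≠ 1/24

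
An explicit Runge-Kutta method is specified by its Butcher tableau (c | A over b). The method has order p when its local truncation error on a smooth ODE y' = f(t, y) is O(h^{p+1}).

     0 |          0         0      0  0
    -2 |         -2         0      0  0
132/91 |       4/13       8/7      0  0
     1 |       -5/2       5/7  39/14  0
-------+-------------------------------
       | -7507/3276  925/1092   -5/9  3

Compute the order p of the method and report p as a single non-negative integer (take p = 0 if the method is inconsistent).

2

b = (-7507/3276, 925/1092, -5/9, 3)
c = (0, -2, 132/91, 1)
Ac = (0, 0, -16/7, 128/49)
Σ b_i: (-7507/3276)·1 + 925/1092·1 + (-5/9)·1 + 3·1 = 1 ✓
b·c: 925/1092·(-2) + (-5/9)·132/91 + 3·1 = 1/2 ✓
b·c²: 925/1092·4 + (-5/9)·17424/8281 + 3·1 = 129664/24843 ≠ 1/3 ⇒ order 2.
b·Ac: (-5/9)·(-16/7) + 3·128/49 = 4016/441 ≠ 1/6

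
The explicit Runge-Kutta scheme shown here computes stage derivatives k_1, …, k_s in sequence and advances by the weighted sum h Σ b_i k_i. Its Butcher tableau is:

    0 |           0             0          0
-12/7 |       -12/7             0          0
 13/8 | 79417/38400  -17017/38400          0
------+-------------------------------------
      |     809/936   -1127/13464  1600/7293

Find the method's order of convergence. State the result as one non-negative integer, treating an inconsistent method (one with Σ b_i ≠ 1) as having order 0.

b = (809/936, -1127/13464, 1600/7293)
c = (0, -12/7, 13/8)
Ac = (0, 0, 2431/3200)
Σ b_i: 809/936·1 + (-1127/13464)·1 + 1600/7293·1 = 1 ✓
b·c: (-1127/13464)·(-12/7) + 1600/7293·13/8 = 1/2 ✓
b·c²: (-1127/13464)·144/49 + 1600/7293·169/64 = 1/3 ✓
b·Ac: 1600/7293·2431/3200 = 1/6 ✓; 3 stages ⇒ order 3.

3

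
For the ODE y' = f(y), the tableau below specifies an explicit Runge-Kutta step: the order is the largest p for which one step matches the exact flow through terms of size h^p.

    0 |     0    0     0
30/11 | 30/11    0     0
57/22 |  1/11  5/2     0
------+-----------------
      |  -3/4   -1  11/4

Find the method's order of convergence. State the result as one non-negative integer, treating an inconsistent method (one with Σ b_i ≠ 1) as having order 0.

1

b = (-3/4, -1, 11/4)
c = (0, 30/11, 57/22)
Ac = (0, 0, 75/11)
Σ b_i: (-3/4)·1 + (-1)·1 + 11/4·1 = 1 ✓
b·c: (-1)·30/11 + 11/4·57/22 = 387/88 ≠ 1/2 ⇒ order 1.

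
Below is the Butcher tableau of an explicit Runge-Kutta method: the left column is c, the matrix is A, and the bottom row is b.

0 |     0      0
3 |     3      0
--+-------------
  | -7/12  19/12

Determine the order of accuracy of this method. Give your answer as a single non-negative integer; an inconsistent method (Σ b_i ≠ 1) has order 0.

1

b = (-7/12, 19/12)
c = (0, 3)
Σ b_i: (-7/12)·1 + 19/12·1 = 1 ✓
b·c: 19/12·3 = 19/4 ≠ 1/2 ⇒ order 1.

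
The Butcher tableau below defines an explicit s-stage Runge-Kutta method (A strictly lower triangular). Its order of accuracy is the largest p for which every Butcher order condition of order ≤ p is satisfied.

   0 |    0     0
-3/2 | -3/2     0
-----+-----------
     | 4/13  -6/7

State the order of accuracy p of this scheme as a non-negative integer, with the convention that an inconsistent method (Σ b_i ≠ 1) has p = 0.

b = (4/13, -6/7)
c = (0, -3/2)
Σ b_i: 4/13·1 + (-6/7)·1 = -50/91 ≠ 1 ⇒ order 0.

0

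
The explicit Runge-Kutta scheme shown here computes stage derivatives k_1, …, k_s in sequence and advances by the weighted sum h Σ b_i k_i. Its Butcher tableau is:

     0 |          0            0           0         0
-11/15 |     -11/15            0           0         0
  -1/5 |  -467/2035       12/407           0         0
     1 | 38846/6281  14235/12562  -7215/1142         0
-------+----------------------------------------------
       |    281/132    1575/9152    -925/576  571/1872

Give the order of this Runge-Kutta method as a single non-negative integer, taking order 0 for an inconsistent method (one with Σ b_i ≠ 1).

4

b = (281/132, 1575/9152, -925/576, 571/1872)
c = (0, -11/15, -1/5, 1)
Ac = (0, 0, -4/185, 247/571)
Σ b_i: 281/132·1 + 1575/9152·1 + (-925/576)·1 + 571/1872·1 = 1 ✓
b·c: 1575/9152·(-11/15) + (-925/576)·(-1/5) + 571/1872·1 = 1/2 ✓
b·c²: 1575/9152·121/225 + (-925/576)·1/25 + 571/1872·1 = 1/3 ✓
b·Ac: (-925/576)·(-4/185) + 571/1872·247/571 = 1/6 ✓
b·c³: 1575/9152·(-1331/3375) + (-925/576)·(-1/125) + 571/1872·1 = 1/4 ✓
b·(c∘Ac): (-925/576)·4/925 + 571/1872·247/571 = 1/8 ✓
b·Ac²: (-925/576)·44/2775 + 571/1872·611/1713 = 1/12 ✓
b·A²c: 571/1872·78/571 = 1/24 ✓; 4 stages ⇒ order 4.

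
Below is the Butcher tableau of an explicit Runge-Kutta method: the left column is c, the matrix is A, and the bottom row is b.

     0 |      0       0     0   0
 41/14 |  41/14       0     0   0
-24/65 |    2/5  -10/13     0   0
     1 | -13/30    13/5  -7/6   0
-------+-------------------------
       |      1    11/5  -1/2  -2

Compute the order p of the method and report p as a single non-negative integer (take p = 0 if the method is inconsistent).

b = (1, 11/5, -1/2, -2)
c = (0, 41/14, -24/65, 1)
Ac = (0, 0, -205/91, 7321/910)
Σ b_i: 1·1 + 11/5·1 + (-1/2)·1 + (-2)·1 = 7/10 ≠ 1 ⇒ order 0.

0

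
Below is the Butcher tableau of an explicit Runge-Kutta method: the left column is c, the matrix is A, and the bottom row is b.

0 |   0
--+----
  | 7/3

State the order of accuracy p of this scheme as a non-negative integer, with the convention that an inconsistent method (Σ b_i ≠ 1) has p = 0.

0

b = (7/3)
c = (0)
Σ b_i: 7/3·1 = 7/3 ≠ 1 ⇒ order 0.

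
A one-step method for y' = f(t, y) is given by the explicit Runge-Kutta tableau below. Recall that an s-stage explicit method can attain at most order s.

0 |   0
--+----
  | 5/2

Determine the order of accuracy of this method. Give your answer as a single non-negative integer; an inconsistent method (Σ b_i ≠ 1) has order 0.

0

b = (5/2)
c = (0)
Σ b_i: 5/2·1 = 5/2 ≠ 1 ⇒ order 0.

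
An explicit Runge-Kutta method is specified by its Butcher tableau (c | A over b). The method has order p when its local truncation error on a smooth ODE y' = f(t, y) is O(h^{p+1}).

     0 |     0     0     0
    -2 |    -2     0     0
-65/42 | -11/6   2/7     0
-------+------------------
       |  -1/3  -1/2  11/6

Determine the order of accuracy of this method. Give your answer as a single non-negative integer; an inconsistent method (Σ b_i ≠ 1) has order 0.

b = (-1/3, -1/2, 11/6)
c = (0, -2, -65/42)
Ac = (0, 0, -4/7)
Σ b_i: (-1/3)·1 + (-1/2)·1 + 11/6·1 = 1 ✓
b·c: (-1/2)·(-2) + 11/6·(-65/42) = -463/252 ≠ 1/2 ⇒ order 1.

1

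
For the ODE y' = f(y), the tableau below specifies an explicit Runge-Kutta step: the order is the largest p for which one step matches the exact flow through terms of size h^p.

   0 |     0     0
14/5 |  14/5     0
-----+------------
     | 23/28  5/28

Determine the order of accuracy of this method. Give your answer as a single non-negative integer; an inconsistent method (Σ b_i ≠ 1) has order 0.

2

b = (23/28, 5/28)
c = (0, 14/5)
Σ b_i: 23/28·1 + 5/28·1 = 1 ✓
b·c: 5/28·14/5 = 1/2 ✓; 2 stages ⇒ order 2.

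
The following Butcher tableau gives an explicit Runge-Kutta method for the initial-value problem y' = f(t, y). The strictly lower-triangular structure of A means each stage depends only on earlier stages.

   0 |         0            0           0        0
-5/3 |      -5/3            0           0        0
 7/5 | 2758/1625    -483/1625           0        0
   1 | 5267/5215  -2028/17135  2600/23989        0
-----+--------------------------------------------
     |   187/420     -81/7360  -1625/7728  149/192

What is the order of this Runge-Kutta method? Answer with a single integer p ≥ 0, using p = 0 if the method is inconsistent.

b = (187/420, -81/7360, -1625/7728, 149/192)
c = (0, -5/3, 7/5, 1)
Ac = (0, 0, 161/325, 52/149)
Σ b_i: 187/420·1 + (-81/7360)·1 + (-1625/7728)·1 + 149/192·1 = 1 ✓
b·c: (-81/7360)·(-5/3) + (-1625/7728)·7/5 + 149/192·1 = 1/2 ✓
b·c²: (-81/7360)·25/9 + (-1625/7728)·49/25 + 149/192·1 = 1/3 ✓
b·Ac: (-1625/7728)·161/325 + 149/192·52/149 = 1/6 ✓
b·c³: (-81/7360)·(-125/27) + (-1625/7728)·343/125 + 149/192·1 = 1/4 ✓
b·(c∘Ac): (-1625/7728)·1127/1625 + 149/192·52/149 = 1/8 ✓
b·Ac²: (-1625/7728)·(-161/195) + 149/192·(-52/447) = 1/12 ✓
b·A²c: 149/192·8/149 = 1/24 ✓; 4 stages ⇒ order 4.

4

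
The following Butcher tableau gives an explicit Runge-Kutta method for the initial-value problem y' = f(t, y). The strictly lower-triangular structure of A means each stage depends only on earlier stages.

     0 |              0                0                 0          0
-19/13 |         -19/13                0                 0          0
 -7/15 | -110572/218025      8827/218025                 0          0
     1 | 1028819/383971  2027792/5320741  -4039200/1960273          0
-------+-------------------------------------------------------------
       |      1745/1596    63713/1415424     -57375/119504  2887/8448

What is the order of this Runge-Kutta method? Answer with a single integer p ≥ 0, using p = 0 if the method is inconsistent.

4

b = (1745/1596, 63713/1415424, -57375/119504, 2887/8448)
c = (0, -19/13, -7/15, 1)
Ac = (0, 0, -679/11475, 1168/2887)
Σ b_i: 1745/1596·1 + 63713/1415424·1 + (-57375/119504)·1 + 2887/8448·1 = 1 ✓
b·c: 63713/1415424·(-19/13) + (-57375/119504)·(-7/15) + 2887/8448·1 = 1/2 ✓
b·c²: 63713/1415424·361/169 + (-57375/119504)·49/225 + 2887/8448·1 = 1/3 ✓
b·Ac: (-57375/119504)·(-679/11475) + 2887/8448·1168/2887 = 1/6 ✓
b·c³: 63713/1415424·(-6859/2197) + (-57375/119504)·(-343/3375) + 2887/8448·1 = 1/4 ✓
b·(c∘Ac): (-57375/119504)·4753/172125 + 2887/8448·1168/2887 = 1/8 ✓
b·Ac²: (-57375/119504)·12901/149175 + 2887/8448·13712/37531 = 1/12 ✓
b·A²c: 2887/8448·352/2887 = 1/24 ✓; 4 stages ⇒ order 4.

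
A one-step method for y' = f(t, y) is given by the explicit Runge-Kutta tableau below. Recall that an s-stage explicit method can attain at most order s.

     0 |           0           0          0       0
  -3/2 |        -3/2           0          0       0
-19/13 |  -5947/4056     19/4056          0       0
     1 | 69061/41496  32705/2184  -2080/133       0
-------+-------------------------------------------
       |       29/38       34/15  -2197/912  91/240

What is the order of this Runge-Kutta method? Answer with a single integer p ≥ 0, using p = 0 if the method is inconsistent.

b = (29/38, 34/15, -2197/912, 91/240)
c = (0, -3/2, -19/13, 1)
Ac = (0, 0, -19/2704, 575/1456)
Σ b_i: 29/38·1 + 34/15·1 + (-2197/912)·1 + 91/240·1 = 1 ✓
b·c: 34/15·(-3/2) + (-2197/912)·(-19/13) + 91/240·1 = 1/2 ✓
b·c²: 34/15·9/4 + (-2197/912)·361/169 + 91/240·1 = 1/3 ✓
b·Ac: (-2197/912)·(-19/2704) + 91/240·575/1456 = 1/6 ✓
b·c³: 34/15·(-27/8) + (-2197/912)·(-6859/2197) + 91/240·1 = 1/4 ✓
b·(c∘Ac): (-2197/912)·361/35152 + 91/240·575/1456 = 1/8 ✓
b·Ac²: (-2197/912)·57/5408 + 91/240·835/2912 = 1/12 ✓
b·A²c: 91/240·10/91 = 1/24 ✓; 4 stages ⇒ order 4.

4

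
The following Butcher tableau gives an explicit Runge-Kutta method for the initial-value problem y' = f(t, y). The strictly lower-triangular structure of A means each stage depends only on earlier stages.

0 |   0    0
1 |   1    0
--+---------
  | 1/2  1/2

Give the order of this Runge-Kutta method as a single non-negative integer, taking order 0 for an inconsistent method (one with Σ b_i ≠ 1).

b = (1/2, 1/2)
c = (0, 1)
Σ b_i: 1/2·1 + 1/2·1 = 1 ✓
b·c: 1/2·1 = 1/2 ✓; 2 stages ⇒ order 2.

2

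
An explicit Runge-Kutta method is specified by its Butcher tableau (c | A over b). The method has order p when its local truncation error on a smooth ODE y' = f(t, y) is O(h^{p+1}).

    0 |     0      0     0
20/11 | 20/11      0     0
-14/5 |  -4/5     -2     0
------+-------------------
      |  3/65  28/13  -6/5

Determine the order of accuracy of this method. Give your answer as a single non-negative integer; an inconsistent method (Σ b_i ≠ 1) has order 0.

1

b = (3/65, 28/13, -6/5)
c = (0, 20/11, -14/5)
Ac = (0, 0, -40/11)
Σ b_i: 3/65·1 + 28/13·1 + (-6/5)·1 = 1 ✓
b·c: 28/13·20/11 + (-6/5)·(-14/5) = 26012/3575 ≠ 1/2 ⇒ order 1.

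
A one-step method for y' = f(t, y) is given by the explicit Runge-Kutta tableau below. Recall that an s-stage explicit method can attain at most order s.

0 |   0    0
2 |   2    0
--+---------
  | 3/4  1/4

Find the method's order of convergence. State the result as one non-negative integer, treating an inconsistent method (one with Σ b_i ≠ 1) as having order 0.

b = (3/4, 1/4)
c = (0, 2)
Σ b_i: 3/4·1 + 1/4·1 = 1 ✓
b·c: 1/4·2 = 1/2 ✓; 2 stages ⇒ order 2.

2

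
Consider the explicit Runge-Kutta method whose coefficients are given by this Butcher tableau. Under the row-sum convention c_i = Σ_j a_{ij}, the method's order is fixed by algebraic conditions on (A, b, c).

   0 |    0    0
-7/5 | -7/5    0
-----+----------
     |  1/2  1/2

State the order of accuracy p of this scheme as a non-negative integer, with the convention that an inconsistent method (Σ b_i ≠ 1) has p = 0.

b = (1/2, 1/2)
c = (0, -7/5)
Σ b_i: 1/2·1 + 1/2·1 = 1 ✓
b·c: 1/2·(-7/5) = -7/10 ≠ 1/2 ⇒ order 1.

1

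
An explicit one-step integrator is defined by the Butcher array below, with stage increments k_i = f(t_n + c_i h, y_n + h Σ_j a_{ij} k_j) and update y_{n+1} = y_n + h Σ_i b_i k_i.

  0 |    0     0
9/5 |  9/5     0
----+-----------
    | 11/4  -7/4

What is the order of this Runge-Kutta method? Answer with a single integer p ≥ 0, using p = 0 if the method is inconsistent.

b = (11/4, -7/4)
c = (0, 9/5)
Σ b_i: 11/4·1 + (-7/4)·1 = 1 ✓
b·c: (-7/4)·9/5 = -63/20 ≠ 1/2 ⇒ order 1.

1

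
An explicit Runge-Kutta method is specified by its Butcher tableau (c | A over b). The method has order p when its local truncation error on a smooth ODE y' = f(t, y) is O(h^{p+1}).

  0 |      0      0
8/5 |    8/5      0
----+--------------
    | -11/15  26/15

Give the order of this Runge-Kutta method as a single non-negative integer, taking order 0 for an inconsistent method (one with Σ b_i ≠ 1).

b = (-11/15, 26/15)
c = (0, 8/5)
Σ b_i: (-11/15)·1 + 26/15·1 = 1 ✓
b·c: 26/15·8/5 = 208/75 ≠ 1/2 ⇒ order 1.

1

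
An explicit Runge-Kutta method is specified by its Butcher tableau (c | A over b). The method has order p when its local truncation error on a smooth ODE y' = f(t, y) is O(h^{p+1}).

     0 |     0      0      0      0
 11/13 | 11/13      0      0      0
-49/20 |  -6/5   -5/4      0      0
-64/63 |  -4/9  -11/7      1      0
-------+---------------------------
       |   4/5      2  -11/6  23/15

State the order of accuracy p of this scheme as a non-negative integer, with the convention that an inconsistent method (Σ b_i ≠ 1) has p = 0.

b = (4/5, 2, -11/6, 23/15)
c = (0, 11/13, -49/20, -64/63)
Ac = (0, 0, -55/52, -6879/1820)
Σ b_i: 4/5·1 + 2·1 + (-11/6)·1 + 23/15·1 = 5/2 ≠ 1 ⇒ order 0.

0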